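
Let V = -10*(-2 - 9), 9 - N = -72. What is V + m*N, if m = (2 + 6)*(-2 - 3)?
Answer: -3130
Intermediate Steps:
N = 81 (N = 9 - 1*(-72) = 9 + 72 = 81)
m = -40 (m = 8*(-5) = -40)
V = 110 (V = -10*(-11) = 110)
V + m*N = 110 - 40*81 = 110 - 3240 = -3130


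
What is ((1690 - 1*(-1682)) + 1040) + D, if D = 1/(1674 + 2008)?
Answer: 16244985/3682 ≈ 4412.0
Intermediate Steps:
D = 1/3682 ≈ 0.00027159
((1690 - 1*(-1682)) + 1040) + D = ((1690 - 1*(-1682)) + 1040) + 1/3682 = ((1690 + 1682) + 1040) + 1/3682 = (3372 + 1040) + 1/3682 = 4412 + 1/3682 = 16244985/3682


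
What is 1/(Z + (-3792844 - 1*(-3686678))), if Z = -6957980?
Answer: -1/7064146 ≈ -1.4156e-7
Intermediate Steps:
1/(Z + (-3792844 - 1*(-3686678))) = 1/(-6957980 + (-3792844 - 1*(-3686678))) = 1/(-6957980 + (-3792844 + 3686678)) = 1/(-6957980 - 106166) = 1/(-7064146) = -1/7064146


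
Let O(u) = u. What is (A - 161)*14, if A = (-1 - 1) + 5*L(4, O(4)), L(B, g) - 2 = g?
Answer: -1862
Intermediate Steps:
L(B, g) = 2 + g
A = 28 (A = (-1 - 1) + 5*(2 + 4) = -2 + 5*6 = -2 + 30 = 28)
(A - 161)*14 = (28 - 161)*14 = -133*14 = -1862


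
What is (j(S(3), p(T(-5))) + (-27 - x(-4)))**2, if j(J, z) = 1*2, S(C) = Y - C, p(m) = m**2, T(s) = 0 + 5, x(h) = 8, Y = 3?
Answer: 1089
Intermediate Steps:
T(s) = 5
S(C) = 3 - C
j(J, z) = 2
(j(S(3), p(T(-5))) + (-27 - x(-4)))**2 = (2 + (-27 - 1*8))**2 = (2 + (-27 - 8))**2 = (2 - 35)**2 = (-33)**2 = 1089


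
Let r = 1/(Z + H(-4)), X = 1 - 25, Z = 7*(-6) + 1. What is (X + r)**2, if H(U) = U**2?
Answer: 361201/625 ≈ 577.92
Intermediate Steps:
Z = -41 (Z = -42 + 1 = -41)
X = -24
r = -1/25 (r = 1/(-41 + (-4)**2) = 1/(-41 + 16) = 1/(-25) = -1/25 ≈ -0.040000)
(X + r)**2 = (-24 - 1/25)**2 = (-601/25)**2 = 361201/625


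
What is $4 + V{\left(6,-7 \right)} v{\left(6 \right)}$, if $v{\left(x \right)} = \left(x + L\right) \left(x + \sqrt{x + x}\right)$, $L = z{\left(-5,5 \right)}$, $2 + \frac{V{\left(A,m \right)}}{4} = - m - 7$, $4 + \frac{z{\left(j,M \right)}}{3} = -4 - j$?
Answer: $148 + 48 \sqrt{3} \approx 231.14$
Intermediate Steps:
$z{\left(j,M \right)} = -24 - 3 j$ ($z{\left(j,M \right)} = -12 + 3 \left(-4 - j\right) = -12 - \left(12 + 3 j\right) = -24 - 3 j$)
$V{\left(A,m \right)} = -36 - 4 m$ ($V{\left(A,m \right)} = -8 + 4 \left(- m - 7\right) = -8 + 4 \left(-7 - m\right) = -8 - \left(28 + 4 m\right) = -36 - 4 m$)
$L = -9$ ($L = -24 - -15 = -24 + 15 = -9$)
$v{\left(x \right)} = \left(-9 + x\right) \left(x + \sqrt{2} \sqrt{x}\right)$ ($v{\left(x \right)} = \left(x - 9\right) \left(x + \sqrt{x + x}\right) = \left(-9 + x\right) \left(x + \sqrt{2 x}\right) = \left(-9 + x\right) \left(x + \sqrt{2} \sqrt{x}\right)$)
$4 + V{\left(6,-7 \right)} v{\left(6 \right)} = 4 + \left(-36 - -28\right) \left(6^{2} - 54 + \sqrt{2} \cdot 6^{\frac{3}{2}} - 9 \sqrt{2} \sqrt{6}\right) = 4 + \left(-36 + 28\right) \left(36 - 54 + \sqrt{2} \cdot 6 \sqrt{6} - 18 \sqrt{3}\right) = 4 - 8 \left(36 - 54 + 12 \sqrt{3} - 18 \sqrt{3}\right) = 4 - 8 \left(-18 - 6 \sqrt{3}\right) = 4 + \left(144 + 48 \sqrt{3}\right) = 148 + 48 \sqrt{3}$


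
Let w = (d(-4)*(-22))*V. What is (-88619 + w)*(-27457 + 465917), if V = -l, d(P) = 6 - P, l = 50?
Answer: -34032826740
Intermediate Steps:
V = -50 (V = -1*50 = -50)
w = 11000 (w = ((6 - 1*(-4))*(-22))*(-50) = ((6 + 4)*(-22))*(-50) = (10*(-22))*(-50) = -220*(-50) = 11000)
(-88619 + w)*(-27457 + 465917) = (-88619 + 11000)*(-27457 + 465917) = -77619*438460 = -34032826740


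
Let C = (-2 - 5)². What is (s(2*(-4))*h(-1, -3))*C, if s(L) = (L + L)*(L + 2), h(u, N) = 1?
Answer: 4704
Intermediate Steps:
C = 49 (C = (-7)² = 49)
s(L) = 2*L*(2 + L) (s(L) = (2*L)*(2 + L) = 2*L*(2 + L))
(s(2*(-4))*h(-1, -3))*C = ((2*(2*(-4))*(2 + 2*(-4)))*1)*49 = ((2*(-8)*(2 - 8))*1)*49 = ((2*(-8)*(-6))*1)*49 = (96*1)*49 = 96*49 = 4704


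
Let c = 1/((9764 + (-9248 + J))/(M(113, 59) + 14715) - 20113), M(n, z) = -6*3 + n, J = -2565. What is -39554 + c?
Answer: -11782170666576/297875579 ≈ -39554.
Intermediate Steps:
M(n, z) = -18 + n
c = -14810/297875579 (c = 1/((9764 + (-9248 - 2565))/((-18 + 113) + 14715) - 20113) = 1/((9764 - 11813)/(95 + 14715) - 20113) = 1/(-2049/14810 - 20113) = 1/(-297875579/14810) = -14810/297875579 ≈ -4.9719e-5)
-39554 + c = -39554 - 14810/297875579 = -11782170666576/297875579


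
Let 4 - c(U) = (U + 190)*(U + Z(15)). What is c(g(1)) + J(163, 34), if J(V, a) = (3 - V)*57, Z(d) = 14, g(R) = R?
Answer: -11981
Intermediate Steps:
J(V, a) = 171 - 57*V
c(U) = 4 - (14 + U)*(190 + U) (c(U) = 4 - (U + 190)*(U + 14) = 4 - (190 + U)*(14 + U) = 4 - (14 + U)*(190 + U))
c(g(1)) + J(163, 34) = (-2656 - 1*1² - 204*1) + (171 - 57*163) = (-2656 - 1*1 - 204) + (171 - 9291) = (-2656 - 1 - 204) - 9120 = -2861 - 9120 = -11981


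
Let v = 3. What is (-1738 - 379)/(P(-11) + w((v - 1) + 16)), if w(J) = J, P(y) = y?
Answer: -2117/7 ≈ -302.43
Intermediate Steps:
(-1738 - 379)/(P(-11) + w((v - 1) + 16)) = (-1738 - 379)/(-11 + ((3 - 1) + 16)) = -2117/(-11 + (2 + 16)) = -2117/(-11 + 18) = -2117/7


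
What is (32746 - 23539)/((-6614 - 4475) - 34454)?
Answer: -3069/15181 ≈ -0.20216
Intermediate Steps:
(32746 - 23539)/((-6614 - 4475) - 34454) = 9207/(-11089 - 34454) = 9207/(-45543) = 9207*(-1/45543) = -3069/15181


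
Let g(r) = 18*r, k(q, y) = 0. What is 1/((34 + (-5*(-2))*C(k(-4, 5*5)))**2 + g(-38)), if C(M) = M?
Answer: 1/472 ≈ 0.0021186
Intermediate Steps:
1/((34 + (-5*(-2))*C(k(-4, 5*5)))**2 + g(-38)) = 1/((34 - 5*(-2)*0)**2 + 18*(-38)) = 1/((34 + 10*0)**2 - 684) = 1/((34 + 0)**2 - 684) = 1/(34**2 - 684) = 1/(1156 - 684) = 1/472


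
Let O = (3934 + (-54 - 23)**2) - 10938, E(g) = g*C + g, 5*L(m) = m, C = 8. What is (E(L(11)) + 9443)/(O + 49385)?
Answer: 23657/120775 ≈ 0.19588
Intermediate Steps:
L(m) = m/5
E(g) = 9*g (E(g) = g*8 + g = 8*g + g = 9*g)
O = -1075 (O = (3934 + (-77)**2) - 10938 = (3934 + 5929) - 10938 = 9863 - 10938 = -1075)
(E(L(11)) + 9443)/(O + 49385) = (9*((1/5)*11) + 9443)/(-1075 + 49385) = (9*(11/5) + 9443)/48310 = (99/5 + 9443)*(1/48310) = (47314/5)*(1/48310) = 23657/120775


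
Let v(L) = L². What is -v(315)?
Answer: -99225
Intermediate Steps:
-v(315) = -1*315² = -1*99225 = -99225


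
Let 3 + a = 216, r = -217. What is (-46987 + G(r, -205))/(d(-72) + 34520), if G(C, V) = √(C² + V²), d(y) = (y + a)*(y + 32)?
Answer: -2473/1520 + √89114/28880 ≈ -1.6166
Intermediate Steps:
a = 213 (a = -3 + 216 = 213)
d(y) = (32 + y)*(213 + y) (d(y) = (y + 213)*(y + 32) = (213 + y)*(32 + y) = (32 + y)*(213 + y))
(-46987 + G(r, -205))/(d(-72) + 34520) = (-46987 + √((-217)² + (-205)²))/((6816 + (-72)² + 245*(-72)) + 34520) = (-46987 + √(47089 + 42025))/((6816 + 5184 - 17640) + 34520) = (-46987 + √89114)/(-5640 + 34520) = (-46987 + √89114)/28880 = (-46987 + √89114)*(1/28880) = -2473/1520 + √89114/28880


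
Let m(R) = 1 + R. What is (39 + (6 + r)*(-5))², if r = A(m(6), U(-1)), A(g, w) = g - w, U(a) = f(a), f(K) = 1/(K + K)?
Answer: 3249/4 ≈ 812.25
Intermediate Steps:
f(K) = 1/(2*K)
U(a) = 1/(2*a)
r = 15/2 (r = (1 + 6) - 1/(2*(-1)) = 7 - (-1)/2 = 7 - 1*(-½) = 7 + ½ = 15/2 ≈ 7.5000)
(39 + (6 + r)*(-5))² = (39 + (6 + 15/2)*(-5))² = (39 + (27/2)*(-5))² = (39 - 135/2)² = (-57/2)² = 3249/4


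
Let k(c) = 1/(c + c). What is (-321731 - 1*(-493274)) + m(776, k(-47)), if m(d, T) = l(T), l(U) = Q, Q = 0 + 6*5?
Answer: 171573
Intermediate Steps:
Q = 30 (Q = 0 + 30 = 30)
l(U) = 30
k(c) = 1/(2*c)
m(d, T) = 30
(-321731 - 1*(-493274)) + m(776, k(-47)) = (-321731 - 1*(-493274)) + 30 = (-321731 + 493274) + 30 = 171543 + 30 = 171573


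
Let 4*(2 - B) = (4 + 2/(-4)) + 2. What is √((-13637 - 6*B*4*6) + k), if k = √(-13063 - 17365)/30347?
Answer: √(-12641748994343 + 60694*I*√7607)/30347 ≈ 2.453e-5 + 117.16*I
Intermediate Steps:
B = 5/8 (B = 2 - ((4 + 2/(-4)) + 2)/4 = 2 - ((4 + 2*(-¼)) + 2)/4 = 2 - ((4 - ½) + 2)/4 = 2 - (7/2 + 2)/4 = 2 - ¼*11/2 = 2 - 11/8 = 5/8 ≈ 0.62500)
k = 2*I*√7607/30347 (k = √(-30428)*(1/30347) = (2*I*√7607)*(1/30347) = 2*I*√7607/30347 ≈ 0.0057481*I)
√((-13637 - 6*B*4*6) + k) = √((-13637 - 15*4/4*6) + 2*I*√7607/30347) = √((-13637 - 6*5/2*6) + 2*I*√7607/30347) = √((-13637 - 15*6) + 2*I*√7607/30347) = √((-13637 - 90) + 2*I*√7607/30347) = √(-13727 + 2*I*√7607/30347)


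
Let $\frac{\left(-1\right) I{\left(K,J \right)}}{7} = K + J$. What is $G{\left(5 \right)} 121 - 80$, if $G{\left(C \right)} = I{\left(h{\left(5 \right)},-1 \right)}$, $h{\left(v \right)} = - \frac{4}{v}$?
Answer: $\frac{7223}{5} \approx 1444.6$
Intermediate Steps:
$I{\left(K,J \right)} = - 7 J - 7 K$ ($I{\left(K,J \right)} = - 7 \left(K + J\right) = - 7 \left(J + K\right) = - 7 J - 7 K$)
$G{\left(C \right)} = \frac{63}{5}$ ($G{\left(C \right)} = \left(-7\right) \left(-1\right) - 7 \left(- \frac{4}{5}\right) = 7 - 7 \left(\left(-4\right) \frac{1}{5}\right) = 7 - - \frac{28}{5} = 7 + \frac{28}{5} = \frac{63}{5}$)
$G{\left(5 \right)} 121 - 80 = \frac{63}{5} \cdot 121 - 80 = \frac{7623}{5} - 80 = \frac{7223}{5}$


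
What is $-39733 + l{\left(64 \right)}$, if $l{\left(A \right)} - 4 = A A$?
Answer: $-35633$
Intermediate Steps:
$l{\left(A \right)} = 4 + A^{2}$ ($l{\left(A \right)} = 4 + A A = 4 + A^{2}$)
$-39733 + l{\left(64 \right)} = -39733 + \left(4 + 64^{2}\right) = -39733 + \left(4 + 4096\right) = -39733 + 4100 = -35633$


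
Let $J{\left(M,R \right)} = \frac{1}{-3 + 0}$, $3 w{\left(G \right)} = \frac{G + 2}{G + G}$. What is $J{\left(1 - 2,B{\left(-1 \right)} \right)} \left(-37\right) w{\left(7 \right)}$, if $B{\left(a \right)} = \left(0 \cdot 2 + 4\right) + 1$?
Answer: $\frac{37}{14} \approx 2.6429$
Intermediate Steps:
$w{\left(G \right)} = \frac{2 + G}{6 G}$ ($w{\left(G \right)} = \frac{\left(G + 2\right) \frac{1}{G + G}}{3} = \frac{\left(2 + G\right) \frac{1}{2 G}}{3} = \frac{\frac{1}{2} \frac{1}{G} \left(2 + G\right)}{3} = \frac{2 + G}{6 G}$)
$B{\left(a \right)} = 5$ ($B{\left(a \right)} = \left(0 + 4\right) + 1 = 4 + 1 = 5$)
$J{\left(M,R \right)} = - \frac{1}{3}$ ($J{\left(M,R \right)} = \frac{1}{-3} = - \frac{1}{3}$)
$J{\left(1 - 2,B{\left(-1 \right)} \right)} \left(-37\right) w{\left(7 \right)} = \left(- \frac{1}{3}\right) \left(-37\right) \frac{2 + 7}{6 \cdot 7} = \frac{37 \cdot \frac{1}{6} \cdot \frac{1}{7} \cdot 9}{3} = \frac{37}{3} \cdot \frac{3}{14} = \frac{37}{14}$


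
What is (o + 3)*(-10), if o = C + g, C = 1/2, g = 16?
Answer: -195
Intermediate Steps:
C = ½ ≈ 0.50000
o = 33/2 (o = ½ + 16 = 33/2 ≈ 16.500)
(o + 3)*(-10) = (33/2 + 3)*(-10) = (39/2)*(-10) = -195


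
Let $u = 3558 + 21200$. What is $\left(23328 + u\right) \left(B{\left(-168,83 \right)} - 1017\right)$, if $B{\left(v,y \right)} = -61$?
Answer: $-51836708$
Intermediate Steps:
$u = 24758$
$\left(23328 + u\right) \left(B{\left(-168,83 \right)} - 1017\right) = \left(23328 + 24758\right) \left(-61 - 1017\right) = 48086 \left(-1078\right) = -51836708$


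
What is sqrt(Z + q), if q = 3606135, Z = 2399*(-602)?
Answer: sqrt(2161937) ≈ 1470.4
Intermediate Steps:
Z = -1444198
sqrt(Z + q) = sqrt(-1444198 + 3606135) = sqrt(2161937)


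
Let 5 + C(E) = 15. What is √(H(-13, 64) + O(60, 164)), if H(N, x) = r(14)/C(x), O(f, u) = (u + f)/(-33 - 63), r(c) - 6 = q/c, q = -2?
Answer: I*√77070/210 ≈ 1.322*I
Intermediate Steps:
C(E) = 10 (C(E) = -5 + 15 = 10)
r(c) = 6 - 2/c
O(f, u) = -f/96 - u/96 (O(f, u) = (f + u)/(-96) = (f + u)*(-1/96) = -f/96 - u/96)
H(N, x) = 41/70 (H(N, x) = (6 - 2/14)/10 = (6 - 2*1/14)*(⅒) = (6 - ⅐)*(⅒) = (41/7)*(⅒) = 41/70)
√(H(-13, 64) + O(60, 164)) = √(41/70 + (-1/96*60 - 1/96*164)) = √(41/70 + (-5/8 - 41/24)) = √(41/70 - 7/3) = √(-367/210) = I*√77070/210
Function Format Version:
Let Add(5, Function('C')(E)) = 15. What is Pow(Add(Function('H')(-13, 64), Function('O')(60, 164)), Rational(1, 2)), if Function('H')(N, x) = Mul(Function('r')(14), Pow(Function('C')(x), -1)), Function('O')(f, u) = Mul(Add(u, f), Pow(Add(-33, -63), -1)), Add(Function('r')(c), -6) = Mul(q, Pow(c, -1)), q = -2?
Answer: Mul(Rational(1, 210), I, Pow(77070, Rational(1, 2))) ≈ Mul(1.3220, I)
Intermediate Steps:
Function('C')(E) = 10 (Function('C')(E) = Add(-5, 15) = 10)
Function('r')(c) = Add(6, Mul(-2, Pow(c, -1)))
Function('O')(f, u) = Add(Mul(Rational(-1, 96), f), Mul(Rational(-1, 96), u)) (Function('O')(f, u) = Mul(Add(f, u), Pow(-96, -1)) = Mul(Add(f, u), Rational(-1, 96)) = Add(Mul(Rational(-1, 96), f), Mul(Rational(-1, 96), u)))
Function('H')(N, x) = Rational(41, 70) (Function('H')(N, x) = Mul(Add(6, Mul(-2, Pow(14, -1))), Pow(10, -1)) = Mul(Add(6, Mul(-2, Rational(1, 14))), Rational(1, 10)) = Mul(Add(6, Rational(-1, 7)), Rational(1, 10)) = Mul(Rational(41, 7), Rational(1, 10)) = Rational(41, 70))
Pow(Add(Function('H')(-13, 64), Function('O')(60, 164)), Rational(1, 2)) = Pow(Add(Rational(41, 70), Add(Mul(Rational(-1, 96), 60), Mul(Rational(-1, 96), 164))), Rational(1, 2)) = Pow(Add(Rational(41, 70), Add(Rational(-5, 8), Rational(-41, 24))), Rational(1, 2)) = Pow(Add(Rational(41, 70), Rational(-7, 3)), Rational(1, 2)) = Pow(Rational(-367, 210), Rational(1, 2)) = Mul(Rational(1, 210), I, Pow(77070, Rational(1, 2)))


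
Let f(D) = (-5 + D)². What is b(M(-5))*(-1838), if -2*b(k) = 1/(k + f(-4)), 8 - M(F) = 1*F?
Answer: 919/94 ≈ 9.7766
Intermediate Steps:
M(F) = 8 - F
b(k) = -1/(2*(81 + k)) (b(k) = -1/(2*(k + (-5 - 4)²)) = -1/(2*(k + (-9)²)) = -1/(2*(k + 81)) = -1/(2*(81 + k)))
b(M(-5))*(-1838) = -1/(162 + 2*(8 - 1*(-5)))*(-1838) = -1/(162 + 2*(8 + 5))*(-1838) = -1/(162 + 2*13)*(-1838) = -1/(162 + 26)*(-1838) = -1/188*(-1838) = 919/94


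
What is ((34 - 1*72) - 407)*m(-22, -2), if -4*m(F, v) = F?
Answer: -4895/2 ≈ -2447.5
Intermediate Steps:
m(F, v) = -F/4
((34 - 1*72) - 407)*m(-22, -2) = ((34 - 1*72) - 407)*(-¼*(-22)) = ((34 - 72) - 407)*(11/2) = (-38 - 407)*(11/2) = -445*11/2 = -4895/2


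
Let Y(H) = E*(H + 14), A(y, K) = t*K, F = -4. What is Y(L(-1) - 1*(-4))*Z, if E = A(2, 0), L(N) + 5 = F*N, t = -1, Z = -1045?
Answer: 0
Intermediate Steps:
A(y, K) = -K
L(N) = -5 - 4*N
E = 0 (E = -1*0 = 0)
Y(H) = 0 (Y(H) = 0*(H + 14) = 0*(14 + H) = 0)
Y(L(-1) - 1*(-4))*Z = 0*(-1045) = 0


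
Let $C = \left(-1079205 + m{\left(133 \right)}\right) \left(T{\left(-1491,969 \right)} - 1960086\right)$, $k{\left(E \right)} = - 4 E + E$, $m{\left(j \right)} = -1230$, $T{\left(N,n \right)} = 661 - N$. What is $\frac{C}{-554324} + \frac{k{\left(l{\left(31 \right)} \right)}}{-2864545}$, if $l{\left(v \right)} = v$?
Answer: $- \frac{3029858495326305459}{793943021290} \approx -3.8162 \cdot 10^{6}$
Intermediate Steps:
$k{\left(E \right)} = - 3 E$
$C = 2115420421290$ ($C = \left(-1079205 - 1230\right) \left(\left(661 - -1491\right) - 1960086\right) = - 1080435 \left(\left(661 + 1491\right) - 1960086\right) = - 1080435 \left(2152 - 1960086\right) = \left(-1080435\right) \left(-1957934\right) = 2115420421290$)
$\frac{C}{-554324} + \frac{k{\left(l{\left(31 \right)} \right)}}{-2864545} = \frac{2115420421290}{-554324} + \frac{\left(-3\right) 31}{-2864545} = 2115420421290 \left(- \frac{1}{554324}\right) - - \frac{93}{2864545} = - \frac{1057710210645}{277162} + \frac{93}{2864545} = - \frac{3029858495326305459}{793943021290}$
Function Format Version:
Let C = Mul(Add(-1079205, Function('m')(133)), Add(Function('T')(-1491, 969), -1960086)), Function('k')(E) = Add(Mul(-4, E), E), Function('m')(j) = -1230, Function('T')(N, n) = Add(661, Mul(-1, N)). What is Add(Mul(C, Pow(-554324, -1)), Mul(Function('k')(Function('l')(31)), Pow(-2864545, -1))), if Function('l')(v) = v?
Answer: Rational(-3029858495326305459, 793943021290) ≈ -3.8162e+6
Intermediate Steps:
Function('k')(E) = Mul(-3, E)
C = 2115420421290 (C = Mul(Add(-1079205, -1230), Add(Add(661, Mul(-1, -1491)), -1960086)) = Mul(-1080435, Add(Add(661, 1491), -1960086)) = Mul(-1080435, Add(2152, -1960086)) = Mul(-1080435, -1957934) = 2115420421290)
Add(Mul(C, Pow(-554324, -1)), Mul(Function('k')(Function('l')(31)), Pow(-2864545, -1))) = Add(Mul(2115420421290, Pow(-554324, -1)), Mul(Mul(-3, 31), Pow(-2864545, -1))) = Add(Mul(2115420421290, Rational(-1, 554324)), Mul(-93, Rational(-1, 2864545))) = Add(Rational(-1057710210645, 277162), Rational(93, 2864545)) = Rational(-3029858495326305459, 793943021290)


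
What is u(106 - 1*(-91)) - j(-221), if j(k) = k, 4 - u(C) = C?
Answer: 28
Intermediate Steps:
u(C) = 4 - C
u(106 - 1*(-91)) - j(-221) = (4 - (106 - 1*(-91))) - 1*(-221) = (4 - (106 + 91)) + 221 = (4 - 1*197) + 221 = (4 - 197) + 221 = -193 + 221 = 28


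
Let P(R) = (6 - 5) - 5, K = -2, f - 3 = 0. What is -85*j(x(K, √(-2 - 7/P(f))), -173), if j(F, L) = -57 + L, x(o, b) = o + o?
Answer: 19550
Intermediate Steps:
f = 3 (f = 3 + 0 = 3)
P(R) = -4 (P(R) = 1 - 5 = -4)
x(o, b) = 2*o
-85*j(x(K, √(-2 - 7/P(f))), -173) = -85*(-57 - 173) = -85*(-230) = 19550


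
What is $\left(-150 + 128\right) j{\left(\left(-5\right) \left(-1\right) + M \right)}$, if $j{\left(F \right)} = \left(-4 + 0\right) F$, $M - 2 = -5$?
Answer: $176$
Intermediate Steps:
$M = -3$ ($M = 2 - 5 = -3$)
$j{\left(F \right)} = - 4 F$
$\left(-150 + 128\right) j{\left(\left(-5\right) \left(-1\right) + M \right)} = \left(-150 + 128\right) \left(- 4 \left(\left(-5\right) \left(-1\right) - 3\right)\right) = - 22 \left(- 4 \left(5 - 3\right)\right) = - 22 \left(\left(-4\right) 2\right) = \left(-22\right) \left(-8\right) = 176$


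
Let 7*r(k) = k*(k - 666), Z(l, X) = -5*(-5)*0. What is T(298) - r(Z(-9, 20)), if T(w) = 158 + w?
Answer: 456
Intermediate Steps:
Z(l, X) = 0 (Z(l, X) = 25*0 = 0)
r(k) = k*(-666 + k)/7 (r(k) = (k*(k - 666))/7 = (k*(-666 + k))/7 = k*(-666 + k)/7)
T(298) - r(Z(-9, 20)) = (158 + 298) - 0*(-666 + 0)/7 = 456 - 0*(-666)/7 = 456 - 1*0 = 456 + 0 = 456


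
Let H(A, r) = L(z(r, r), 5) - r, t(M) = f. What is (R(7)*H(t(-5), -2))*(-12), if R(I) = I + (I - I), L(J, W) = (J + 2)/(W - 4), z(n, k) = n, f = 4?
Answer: -168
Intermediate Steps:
t(M) = 4
L(J, W) = (2 + J)/(-4 + W)
R(I) = I (R(I) = I + 0 = I)
H(A, r) = 2 (H(A, r) = (2 + r)/(-4 + 5) - r = (2 + r)/1 - r = 1*(2 + r) - r = (2 + r) - r = 2)
(R(7)*H(t(-5), -2))*(-12) = (7*2)*(-12) = 14*(-12) = -168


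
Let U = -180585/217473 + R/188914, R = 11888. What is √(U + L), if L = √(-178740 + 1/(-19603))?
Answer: √(-13827132438943656525445725313 + 919092067139742149525707*I*√68685779852263)/134227276632361 ≈ 14.526 + 14.552*I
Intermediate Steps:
L = I*√68685779852263/19603 (L = √(-178740 - 1/19603) = √(-3503840221/19603) = I*√68685779852263/19603 ≈ 422.78*I)
U = -5254952611/6847282387 (U = -180585/217473 + 11888/188914 = -180585*1/217473 + 11888*(1/188914) = -60195/72491 + 5944/94457 = -5254952611/6847282387 ≈ -0.76745)
√(U + L) = √(-5254952611/6847282387 + I*√68685779852263/19603)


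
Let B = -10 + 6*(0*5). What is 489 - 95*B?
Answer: 1439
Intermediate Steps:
B = -10 (B = -10 + 6*0 = -10 + 0 = -10)
489 - 95*B = 489 - 95*(-10) = 489 + 950 = 1439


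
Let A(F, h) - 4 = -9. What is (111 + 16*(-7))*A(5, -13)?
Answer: 5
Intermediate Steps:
A(F, h) = -5 (A(F, h) = 4 - 9 = -5)
(111 + 16*(-7))*A(5, -13) = (111 + 16*(-7))*(-5) = (111 - 112)*(-5) = -1*(-5) = 5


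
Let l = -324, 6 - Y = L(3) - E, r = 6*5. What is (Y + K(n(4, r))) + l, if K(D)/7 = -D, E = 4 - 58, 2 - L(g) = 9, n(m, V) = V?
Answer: -575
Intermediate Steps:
r = 30
L(g) = -7 (L(g) = 2 - 1*9 = 2 - 9 = -7)
E = -54
Y = -41 (Y = 6 - (-7 - 1*(-54)) = 6 - (-7 + 54) = 6 - 1*47 = 6 - 47 = -41)
K(D) = -7*D (K(D) = 7*(-D) = -7*D)
(Y + K(n(4, r))) + l = (-41 - 7*30) - 324 = (-41 - 210) - 324 = -251 - 324 = -575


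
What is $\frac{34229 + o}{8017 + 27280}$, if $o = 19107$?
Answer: $\frac{53336}{35297} \approx 1.5111$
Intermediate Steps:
$\frac{34229 + o}{8017 + 27280} = \frac{34229 + 19107}{8017 + 27280} = \frac{53336}{35297}$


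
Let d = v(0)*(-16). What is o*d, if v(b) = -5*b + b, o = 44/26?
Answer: 0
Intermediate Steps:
o = 22/13 (o = 44*(1/26) = 22/13 ≈ 1.6923)
v(b) = -4*b
d = 0 (d = -4*0*(-16) = 0*(-16) = 0)
o*d = (22/13)*0 = 0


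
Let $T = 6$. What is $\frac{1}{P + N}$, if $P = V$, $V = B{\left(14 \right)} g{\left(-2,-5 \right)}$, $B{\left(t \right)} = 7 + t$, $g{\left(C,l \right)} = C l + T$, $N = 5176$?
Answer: $\frac{1}{5512} \approx 0.00018142$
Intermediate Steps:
$g{\left(C,l \right)} = 6 + C l$ ($g{\left(C,l \right)} = C l + 6 = 6 + C l$)
$V = 336$ ($V = \left(7 + 14\right) \left(6 - -10\right) = 21 \left(6 + 10\right) = 21 \cdot 16 = 336$)
$P = 336$
$\frac{1}{P + N} = \frac{1}{336 + 5176} = \frac{1}{5512}$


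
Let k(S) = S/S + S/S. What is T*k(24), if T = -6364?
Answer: -12728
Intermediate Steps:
k(S) = 2 (k(S) = 1 + 1 = 2)
T*k(24) = -6364*2 = -12728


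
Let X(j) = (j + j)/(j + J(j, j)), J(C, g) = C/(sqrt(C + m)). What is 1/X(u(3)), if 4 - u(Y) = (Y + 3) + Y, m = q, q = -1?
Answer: 1/2 - I*sqrt(6)/12 ≈ 0.5 - 0.20412*I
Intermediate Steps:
m = -1
J(C, g) = C/sqrt(-1 + C) (J(C, g) = C/(sqrt(C - 1)) = C/(sqrt(-1 + C)) = C/sqrt(-1 + C))
u(Y) = 1 - 2*Y (u(Y) = 4 - ((Y + 3) + Y) = 4 - ((3 + Y) + Y) = 4 - (3 + 2*Y) = 4 + (-3 - 2*Y) = 1 - 2*Y)
X(j) = 2*j/(j + j/sqrt(-1 + j)) (X(j) = (j + j)/(j + j/sqrt(-1 + j)) = (2*j)/(j + j/sqrt(-1 + j)) = 2*j/(j + j/sqrt(-1 + j)))
1/X(u(3)) = 1/(2*sqrt(-1 + (1 - 2*3))/(1 + sqrt(-1 + (1 - 2*3)))) = 1/(2*sqrt(-1 + (1 - 6))/(1 + sqrt(-1 + (1 - 6)))) = 1/(2*sqrt(-1 - 5)/(1 + sqrt(-1 - 5))) = 1/(2*sqrt(-6)/(1 + sqrt(-6))) = 1/(2*(I*sqrt(6))/(1 + I*sqrt(6))) = 1/(2*I*sqrt(6)/(1 + I*sqrt(6))) = -I*sqrt(6)*(1 + I*sqrt(6))/12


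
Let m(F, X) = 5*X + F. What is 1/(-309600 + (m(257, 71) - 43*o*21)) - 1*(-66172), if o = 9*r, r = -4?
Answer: 18295234559/276480 ≈ 66172.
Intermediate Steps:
o = -36 (o = 9*(-4) = -36)
m(F, X) = F + 5*X
1/(-309600 + (m(257, 71) - 43*o*21)) - 1*(-66172) = 1/(-309600 + ((257 + 5*71) - 43*(-36)*21)) - 1*(-66172) = 1/(-309600 + ((257 + 355) - (-1548)*21)) + 66172 = 1/(-309600 + (612 - 1*(-32508))) + 66172 = 1/(-309600 + (612 + 32508)) + 66172 = 1/(-309600 + 33120) + 66172 = 1/(-276480) + 66172 = -1/276480 + 66172 = 18295234559/276480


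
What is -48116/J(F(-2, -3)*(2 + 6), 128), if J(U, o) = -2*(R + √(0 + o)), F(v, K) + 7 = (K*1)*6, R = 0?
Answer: 12029*√2/8 ≈ 2126.4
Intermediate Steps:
F(v, K) = -7 + 6*K (F(v, K) = -7 + (K*1)*6 = -7 + K*6 = -7 + 6*K)
J(U, o) = -2*√o (J(U, o) = -2*(0 + √(0 + o)) = -2*(0 + √o) = -2*√o)
-48116/J(F(-2, -3)*(2 + 6), 128) = -48116*(-√2/32) = -(-12029)*√2/8 = 12029*√2/8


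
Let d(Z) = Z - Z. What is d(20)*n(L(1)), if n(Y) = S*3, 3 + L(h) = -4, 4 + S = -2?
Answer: 0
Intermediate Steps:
S = -6 (S = -4 - 2 = -6)
L(h) = -7 (L(h) = -3 - 4 = -7)
d(Z) = 0
n(Y) = -18 (n(Y) = -6*3 = -18)
d(20)*n(L(1)) = 0*(-18) = 0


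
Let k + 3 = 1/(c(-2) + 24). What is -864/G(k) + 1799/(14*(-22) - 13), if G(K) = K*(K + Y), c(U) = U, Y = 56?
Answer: -742883/8116485 ≈ -0.091528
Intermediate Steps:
k = -65/22 (k = -3 + 1/(-2 + 24) = -3 + 1/22 = -65/22 ≈ -2.9545)
G(K) = K*(56 + K) (G(K) = K*(K + 56) = K*(56 + K))
-864/G(k) + 1799/(14*(-22) - 13) = -864*(-22/(65*(56 - 65/22))) + 1799/(14*(-22) - 13) = -864/((-65/22*1167/22)) + 1799/(-308 - 13) = -864/(-75855/484) + 1799/(-321) = -864*(-484/75855) + 1799*(-1/321) = 139392/25285 - 1799/321 = -742883/8116485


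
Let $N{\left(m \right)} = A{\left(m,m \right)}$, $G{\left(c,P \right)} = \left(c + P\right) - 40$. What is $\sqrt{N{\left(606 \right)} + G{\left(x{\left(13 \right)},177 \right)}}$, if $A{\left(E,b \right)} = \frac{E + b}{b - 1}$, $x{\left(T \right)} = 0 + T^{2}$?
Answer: $\frac{\sqrt{931710}}{55} \approx 17.55$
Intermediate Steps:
$x{\left(T \right)} = T^{2}$
$G{\left(c,P \right)} = -40 + P + c$ ($G{\left(c,P \right)} = \left(P + c\right) - 40 = -40 + P + c$)
$A{\left(E,b \right)} = \frac{E + b}{-1 + b}$
$N{\left(m \right)} = \frac{2 m}{-1 + m}$ ($N{\left(m \right)} = \frac{m + m}{-1 + m} = \frac{2 m}{-1 + m}$)
$\sqrt{N{\left(606 \right)} + G{\left(x{\left(13 \right)},177 \right)}} = \sqrt{2 \cdot 606 \frac{1}{-1 + 606} + \left(-40 + 177 + 13^{2}\right)} = \sqrt{2 \cdot 606 \cdot \frac{1}{605} + \left(-40 + 177 + 169\right)} = \sqrt{2 \cdot 606 \cdot \frac{1}{605} + 306} = \sqrt{\frac{1212}{605} + 306} = \sqrt{\frac{186342}{605}} = \frac{\sqrt{931710}}{55}$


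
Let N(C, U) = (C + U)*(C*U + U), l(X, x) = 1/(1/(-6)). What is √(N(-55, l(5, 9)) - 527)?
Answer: I*√20291 ≈ 142.45*I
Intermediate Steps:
l(X, x) = -6 (l(X, x) = 1/(-⅙) = -6)
N(C, U) = (C + U)*(U + C*U)
√(N(-55, l(5, 9)) - 527) = √(-6*(-55 - 6 + (-55)² - 55*(-6)) - 527) = √(-6*(-55 - 6 + 3025 + 330) - 527) = √(-6*3294 - 527) = √(-19764 - 527) = √(-20291) = I*√20291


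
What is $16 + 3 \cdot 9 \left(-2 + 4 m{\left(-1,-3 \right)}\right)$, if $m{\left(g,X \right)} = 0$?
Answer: $-38$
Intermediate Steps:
$16 + 3 \cdot 9 \left(-2 + 4 m{\left(-1,-3 \right)}\right) = 16 + 3 \cdot 9 \left(-2 + 4 \cdot 0\right) = 16 + 27 \left(-2 + 0\right) = 16 + 27 \left(-2\right) = 16 - 54 = -38$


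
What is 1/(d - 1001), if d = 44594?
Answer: 1/43593 ≈ 2.2939e-5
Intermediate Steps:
1/(d - 1001) = 1/(44594 - 1001) = 1/43593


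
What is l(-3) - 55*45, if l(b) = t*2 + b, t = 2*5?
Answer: -2458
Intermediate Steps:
t = 10
l(b) = 20 + b (l(b) = 10*2 + b = 20 + b)
l(-3) - 55*45 = (20 - 3) - 55*45 = 17 - 2475 = -2458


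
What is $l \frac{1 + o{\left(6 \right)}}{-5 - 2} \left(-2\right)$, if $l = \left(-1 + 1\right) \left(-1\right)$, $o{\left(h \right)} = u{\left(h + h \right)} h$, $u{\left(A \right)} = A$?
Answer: $0$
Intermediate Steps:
$o{\left(h \right)} = 2 h^{2}$ ($o{\left(h \right)} = \left(h + h\right) h = 2 h h = 2 h^{2}$)
$l = 0$ ($l = 0 \left(-1\right) = 0$)
$l \frac{1 + o{\left(6 \right)}}{-5 - 2} \left(-2\right) = 0 \frac{1 + 2 \cdot 6^{2}}{-5 - 2} \left(-2\right) = 0 \frac{1 + 2 \cdot 36}{-7} \left(-2\right) = 0 \left(1 + 72\right) \left(- \frac{1}{7}\right) \left(-2\right) = 0 \cdot 73 \left(- \frac{1}{7}\right) \left(-2\right) = 0 \left(- \frac{73}{7}\right) \left(-2\right) = 0 \left(-2\right) = 0$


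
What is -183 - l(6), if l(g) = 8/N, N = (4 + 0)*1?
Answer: -185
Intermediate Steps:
N = 4 (N = 4*1 = 4)
l(g) = 2 (l(g) = 8/4 = 8*(¼) = 2)
-183 - l(6) = -183 - 1*2 = -183 - 2 = -185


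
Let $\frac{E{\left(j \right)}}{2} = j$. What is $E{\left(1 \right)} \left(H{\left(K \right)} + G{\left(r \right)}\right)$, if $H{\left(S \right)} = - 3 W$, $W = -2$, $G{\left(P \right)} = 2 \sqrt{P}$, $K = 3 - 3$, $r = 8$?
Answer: $12 + 8 \sqrt{2} \approx 23.314$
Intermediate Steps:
$K = 0$
$E{\left(j \right)} = 2 j$
$H{\left(S \right)} = 6$ ($H{\left(S \right)} = \left(-3\right) \left(-2\right) = 6$)
$E{\left(1 \right)} \left(H{\left(K \right)} + G{\left(r \right)}\right) = 2 \cdot 1 \left(6 + 2 \sqrt{8}\right) = 2 \left(6 + 2 \cdot 2 \sqrt{2}\right) = 2 \left(6 + 4 \sqrt{2}\right) = 12 + 8 \sqrt{2}$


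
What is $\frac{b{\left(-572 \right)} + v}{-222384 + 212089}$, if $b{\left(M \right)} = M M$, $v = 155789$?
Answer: $- \frac{482973}{10295} \approx -46.913$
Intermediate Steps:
$b{\left(M \right)} = M^{2}$
$\frac{b{\left(-572 \right)} + v}{-222384 + 212089} = \frac{\left(-572\right)^{2} + 155789}{-222384 + 212089} = \frac{327184 + 155789}{-10295} = 482973 \left(- \frac{1}{10295}\right) = - \frac{482973}{10295}$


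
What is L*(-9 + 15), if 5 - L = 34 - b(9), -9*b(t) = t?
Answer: -180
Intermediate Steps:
b(t) = -t/9
L = -30 (L = 5 - (34 - (-1)*9/9) = 5 - (34 - 1*(-1)) = 5 - (34 + 1) = 5 - 1*35 = 5 - 35 = -30)
L*(-9 + 15) = -30*(-9 + 15) = -30*6 = -180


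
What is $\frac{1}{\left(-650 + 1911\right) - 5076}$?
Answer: $- \frac{1}{3815} \approx -0.00026212$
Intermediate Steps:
$\frac{1}{\left(-650 + 1911\right) - 5076} = \frac{1}{1261 - 5076} = \frac{1}{-3815} = - \frac{1}{3815}$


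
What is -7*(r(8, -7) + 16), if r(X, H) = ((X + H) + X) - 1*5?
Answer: -140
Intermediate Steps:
r(X, H) = -5 + H + 2*X (r(X, H) = ((H + X) + X) - 5 = (H + 2*X) - 5 = -5 + H + 2*X)
-7*(r(8, -7) + 16) = -7*((-5 - 7 + 2*8) + 16) = -7*((-5 - 7 + 16) + 16) = -7*(4 + 16) = -7*20 = -140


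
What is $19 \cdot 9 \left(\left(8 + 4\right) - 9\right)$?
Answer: $513$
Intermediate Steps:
$19 \cdot 9 \left(\left(8 + 4\right) - 9\right) = 171 \left(12 - 9\right) = 171 \cdot 3 = 513$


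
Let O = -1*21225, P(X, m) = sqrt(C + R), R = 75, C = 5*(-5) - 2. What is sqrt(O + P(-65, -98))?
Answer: sqrt(-21225 + 4*sqrt(3)) ≈ 145.66*I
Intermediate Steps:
C = -27 (C = -25 - 2 = -27)
P(X, m) = 4*sqrt(3) (P(X, m) = sqrt(-27 + 75) = sqrt(48) = 4*sqrt(3))
O = -21225
sqrt(O + P(-65, -98)) = sqrt(-21225 + 4*sqrt(3))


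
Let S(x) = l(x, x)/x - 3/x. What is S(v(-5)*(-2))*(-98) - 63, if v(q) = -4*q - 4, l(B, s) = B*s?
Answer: 49021/16 ≈ 3063.8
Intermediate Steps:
v(q) = -4 - 4*q
S(x) = x - 3/x (S(x) = (x*x)/x - 3/x = x²/x - 3/x = x - 3/x)
S(v(-5)*(-2))*(-98) - 63 = ((-4 - 4*(-5))*(-2) - 3*(-1/(2*(-4 - 4*(-5)))))*(-98) - 63 = ((-4 + 20)*(-2) - 3*(-1/(2*(-4 + 20))))*(-98) - 63 = (16*(-2) - 3/(16*(-2)))*(-98) - 63 = (-32 - 3/(-32))*(-98) - 63 = (-32 - 3*(-1/32))*(-98) - 63 = (-32 + 3/32)*(-98) - 63 = -1021/32*(-98) - 63 = 50029/16 - 63 = 49021/16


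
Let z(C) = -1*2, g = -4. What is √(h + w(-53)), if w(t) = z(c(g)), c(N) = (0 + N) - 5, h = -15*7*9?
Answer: I*√947 ≈ 30.773*I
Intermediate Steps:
h = -945 (h = -105*9 = -945)
c(N) = -5 + N (c(N) = N - 5 = -5 + N)
z(C) = -2
w(t) = -2
√(h + w(-53)) = √(-945 - 2) = √(-947) = I*√947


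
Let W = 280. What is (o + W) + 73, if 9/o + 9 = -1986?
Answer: 234742/665 ≈ 353.00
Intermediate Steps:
o = -3/665 (o = 9/(-9 - 1986) = 9/(-1995) = 9*(-1/1995) = -3/665 ≈ -0.0045113)
(o + W) + 73 = (-3/665 + 280) + 73 = 186197/665 + 73 = 234742/665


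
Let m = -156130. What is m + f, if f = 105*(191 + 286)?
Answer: -106045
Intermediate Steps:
f = 50085 (f = 105*477 = 50085)
m + f = -156130 + 50085 = -106045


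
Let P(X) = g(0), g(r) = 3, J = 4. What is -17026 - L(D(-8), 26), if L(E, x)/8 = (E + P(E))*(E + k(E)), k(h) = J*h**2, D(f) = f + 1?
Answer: -10978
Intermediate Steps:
D(f) = 1 + f
P(X) = 3
k(h) = 4*h**2
L(E, x) = 8*(3 + E)*(E + 4*E**2) (L(E, x) = 8*((E + 3)*(E + 4*E**2)) = 8*((3 + E)*(E + 4*E**2)) = 8*(3 + E)*(E + 4*E**2))
-17026 - L(D(-8), 26) = -17026 - 8*(1 - 8)*(3 + 4*(1 - 8)**2 + 13*(1 - 8)) = -17026 - 8*(-7)*(3 + 4*(-7)**2 + 13*(-7)) = -17026 - 8*(-7)*(3 + 4*49 - 91) = -17026 - 8*(-7)*(3 + 196 - 91) = -17026 - 8*(-7)*108 = -17026 - 1*(-6048) = -17026 + 6048 = -10978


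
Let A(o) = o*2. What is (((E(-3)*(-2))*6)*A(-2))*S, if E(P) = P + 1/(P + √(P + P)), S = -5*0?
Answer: 0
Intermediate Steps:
S = 0
E(P) = P + 1/(P + √2*√P) (E(P) = P + 1/(P + √(2*P)) = P + 1/(P + √2*√P))
A(o) = 2*o
(((E(-3)*(-2))*6)*A(-2))*S = (((((1 + (-3)² + √2*(-3)^(3/2))/(-3 + √2*√(-3)))*(-2))*6)*(2*(-2)))*0 = (((((1 + 9 + √2*(-3*I*√3))/(-3 + √2*(I*√3)))*(-2))*6)*(-4))*0 = (((((1 + 9 - 3*I*√6)/(-3 + I*√6))*(-2))*6)*(-4))*0 = (((((10 - 3*I*√6)/(-3 + I*√6))*(-2))*6)*(-4))*0 = ((-2*(10 - 3*I*√6)/(-3 + I*√6)*6)*(-4))*0 = (-12*(10 - 3*I*√6)/(-3 + I*√6)*(-4))*0 = (48*(10 - 3*I*√6)/(-3 + I*√6))*0 = 0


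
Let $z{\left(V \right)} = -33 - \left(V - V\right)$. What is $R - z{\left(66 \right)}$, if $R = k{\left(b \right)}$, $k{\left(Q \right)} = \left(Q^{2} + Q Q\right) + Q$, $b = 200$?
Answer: $80233$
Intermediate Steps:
$k{\left(Q \right)} = Q + 2 Q^{2}$ ($k{\left(Q \right)} = \left(Q^{2} + Q^{2}\right) + Q = 2 Q^{2} + Q = Q + 2 Q^{2}$)
$z{\left(V \right)} = -33$ ($z{\left(V \right)} = -33 - 0 = -33 + 0 = -33$)
$R = 80200$ ($R = 200 \left(1 + 2 \cdot 200\right) = 200 \left(1 + 400\right) = 200 \cdot 401 = 80200$)
$R - z{\left(66 \right)} = 80200 - -33 = 80200 + 33 = 80233$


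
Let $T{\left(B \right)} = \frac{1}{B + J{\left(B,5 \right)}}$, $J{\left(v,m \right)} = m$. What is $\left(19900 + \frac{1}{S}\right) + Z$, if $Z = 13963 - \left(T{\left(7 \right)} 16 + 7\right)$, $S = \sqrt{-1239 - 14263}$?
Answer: $\frac{101564}{3} - \frac{i \sqrt{15502}}{15502} \approx 33855.0 - 0.0080317 i$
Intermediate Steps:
$S = i \sqrt{15502}$ ($S = \sqrt{-15502} = i \sqrt{15502} \approx 124.51 i$)
$T{\left(B \right)} = \frac{1}{5 + B}$ ($T{\left(B \right)} = \frac{1}{B + 5} = \frac{1}{5 + B}$)
$Z = \frac{41864}{3}$ ($Z = 13963 - \left(\frac{1}{5 + 7} \cdot 16 + 7\right) = 13963 - \left(\frac{1}{12} \cdot 16 + 7\right) = 13963 - \left(\frac{4}{3} + 7\right) = 13963 - \frac{25}{3} = \frac{41864}{3} \approx 13955.0$)
$\left(19900 + \frac{1}{S}\right) + Z = \left(19900 + \frac{1}{i \sqrt{15502}}\right) + \frac{41864}{3} = \left(19900 - \frac{i \sqrt{15502}}{15502}\right) + \frac{41864}{3} = \frac{101564}{3} - \frac{i \sqrt{15502}}{15502}$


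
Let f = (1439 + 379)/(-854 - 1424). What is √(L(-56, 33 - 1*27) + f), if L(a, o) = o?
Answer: 5*√269943/1139 ≈ 2.2808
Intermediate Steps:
f = -909/1139 (f = 1818/(-2278) = 1818*(-1/2278) = -909/1139 ≈ -0.79807)
√(L(-56, 33 - 1*27) + f) = √((33 - 1*27) - 909/1139) = √((33 - 27) - 909/1139) = √(6 - 909/1139) = √(5925/1139) = 5*√269943/1139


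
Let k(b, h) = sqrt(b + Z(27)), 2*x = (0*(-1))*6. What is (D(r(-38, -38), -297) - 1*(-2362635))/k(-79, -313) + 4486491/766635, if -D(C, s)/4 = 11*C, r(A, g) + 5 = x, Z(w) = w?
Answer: 1495497/255545 - 2362855*I*sqrt(13)/26 ≈ 5.8522 - 3.2767e+5*I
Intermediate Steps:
x = 0 (x = ((0*(-1))*6)/2 = (0*6)/2 = (1/2)*0 = 0)
r(A, g) = -5 (r(A, g) = -5 + 0 = -5)
k(b, h) = sqrt(27 + b) (k(b, h) = sqrt(b + 27) = sqrt(27 + b))
D(C, s) = -44*C
(D(r(-38, -38), -297) - 1*(-2362635))/k(-79, -313) + 4486491/766635 = (-44*(-5) - 1*(-2362635))/(sqrt(27 - 79)) + 4486491/766635 = (220 + 2362635)/(sqrt(-52)) + 4486491*(1/766635) = 2362855/((2*I*sqrt(13))) + 1495497/255545 = 2362855*(-I*sqrt(13)/26) + 1495497/255545 = -2362855*I*sqrt(13)/26 + 1495497/255545 = 1495497/255545 - 2362855*I*sqrt(13)/26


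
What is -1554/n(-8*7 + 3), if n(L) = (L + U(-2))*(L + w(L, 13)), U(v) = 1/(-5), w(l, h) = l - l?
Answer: -555/1007 ≈ -0.55114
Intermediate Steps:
w(l, h) = 0
U(v) = -1/5
n(L) = L*(-1/5 + L) (n(L) = (L - 1/5)*(L + 0) = (-1/5 + L)*L = L*(-1/5 + L))
-1554/n(-8*7 + 3) = -1554*1/((-1/5 + (-8*7 + 3))*(-8*7 + 3)) = -1554*1/((-56 + 3)*(-1/5 + (-56 + 3))) = -1554*(-1/(53*(-1/5 - 53))) = -1554/((-53*(-266/5))) = -1554/14098/5 = -1554*5/14098 = -555/1007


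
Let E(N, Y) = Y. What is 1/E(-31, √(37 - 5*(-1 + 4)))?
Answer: √22/22 ≈ 0.21320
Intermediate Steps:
1/E(-31, √(37 - 5*(-1 + 4))) = 1/(√(37 - 5*(-1 + 4))) = 1/(√(37 - 5*3)) = 1/(√(37 - 15)) = 1/(√22) = √22/22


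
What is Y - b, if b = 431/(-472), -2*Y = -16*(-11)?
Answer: -41105/472 ≈ -87.087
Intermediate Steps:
Y = -88 (Y = -(-8)*(-11) = -1/2*176 = -88)
b = -431/472 (b = 431*(-1/472) = -431/472 ≈ -0.91314)
Y - b = -88 - 1*(-431/472) = -88 + 431/472 = -41105/472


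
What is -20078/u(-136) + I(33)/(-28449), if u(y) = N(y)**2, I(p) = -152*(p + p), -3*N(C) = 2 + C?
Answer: -826776101/85138374 ≈ -9.7110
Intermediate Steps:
N(C) = -2/3 - C/3 (N(C) = -(2 + C)/3 = -2/3 - C/3)
I(p) = -304*p
u(y) = (-2/3 - y/3)**2
-20078/u(-136) + I(33)/(-28449) = -20078*9/(2 - 136)**2 - 304*33/(-28449) = -20078/((1/9)*(-134)**2) - 10032*(-1/28449) = -20078/((1/9)*17956) + 3344/9483 = -20078/17956/9 + 3344/9483 = -20078*9/17956 + 3344/9483 = -90351/8978 + 3344/9483 = -826776101/85138374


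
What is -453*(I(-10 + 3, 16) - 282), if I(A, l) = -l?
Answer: 134994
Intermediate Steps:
-453*(I(-10 + 3, 16) - 282) = -453*(-1*16 - 282) = -453*(-16 - 282) = -453*(-298) = 134994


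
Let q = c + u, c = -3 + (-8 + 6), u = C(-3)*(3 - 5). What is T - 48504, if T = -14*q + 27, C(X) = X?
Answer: -48491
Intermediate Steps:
u = 6 (u = -3*(3 - 5) = -3*(-2) = 6)
c = -5 (c = -3 - 2 = -5)
q = 1 (q = -5 + 6 = 1)
T = 13 (T = -14*1 + 27 = -14 + 27 = 13)
T - 48504 = 13 - 48504 = -48491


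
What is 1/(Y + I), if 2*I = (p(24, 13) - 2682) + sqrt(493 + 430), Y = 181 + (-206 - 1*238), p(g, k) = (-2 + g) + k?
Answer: -3173/5033503 - sqrt(923)/5033503 ≈ -0.00063641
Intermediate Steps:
p(g, k) = -2 + g + k
Y = -263 (Y = 181 + (-206 - 238) = 181 - 444 = -263)
I = -2647/2 + sqrt(923)/2 (I = (((-2 + 24 + 13) - 2682) + sqrt(493 + 430))/2 = ((35 - 2682) + sqrt(923))/2 = (-2647 + sqrt(923))/2 = -2647/2 + sqrt(923)/2 ≈ -1308.3)
1/(Y + I) = 1/(-263 + (-2647/2 + sqrt(923)/2)) = 1/(-3173/2 + sqrt(923)/2)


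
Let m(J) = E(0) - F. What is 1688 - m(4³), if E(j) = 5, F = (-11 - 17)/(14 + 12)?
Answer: 21865/13 ≈ 1681.9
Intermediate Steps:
F = -14/13 (F = -28/26 = -28*1/26 = -14/13 ≈ -1.0769)
m(J) = 79/13 (m(J) = 5 - 1*(-14/13) = 5 + 14/13 = 79/13)
1688 - m(4³) = 1688 - 1*79/13 = 1688 - 79/13 = 21865/13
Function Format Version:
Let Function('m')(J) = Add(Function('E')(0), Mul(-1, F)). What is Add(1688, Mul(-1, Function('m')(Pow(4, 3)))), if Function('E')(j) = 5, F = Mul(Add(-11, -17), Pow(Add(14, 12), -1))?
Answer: Rational(21865, 13) ≈ 1681.9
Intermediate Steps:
F = Rational(-14, 13) (F = Mul(-28, Pow(26, -1)) = Mul(-28, Rational(1, 26)) = Rational(-14, 13) ≈ -1.0769)
Function('m')(J) = Rational(79, 13) (Function('m')(J) = Add(5, Mul(-1, Rational(-14, 13))) = Add(5, Rational(14, 13)) = Rational(79, 13))
Add(1688, Mul(-1, Function('m')(Pow(4, 3)))) = Add(1688, Mul(-1, Rational(79, 13))) = Add(1688, Rational(-79, 13)) = Rational(21865, 13)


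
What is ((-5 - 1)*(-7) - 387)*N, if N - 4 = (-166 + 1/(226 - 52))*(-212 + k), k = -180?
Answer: -651062840/29 ≈ -2.2450e+7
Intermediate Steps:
N = 5661416/87 (N = 4 + (-166 + 1/(226 - 52))*(-212 - 180) = 4 + (-166 + 1/174)*(-392) = 4 - 28883/174*(-392) = 4 + 5661068/87 = 5661416/87 ≈ 65074.)
((-5 - 1)*(-7) - 387)*N = ((-5 - 1)*(-7) - 387)*(5661416/87) = (-6*(-7) - 387)*(5661416/87) = (42 - 387)*(5661416/87) = -345*5661416/87 = -651062840/29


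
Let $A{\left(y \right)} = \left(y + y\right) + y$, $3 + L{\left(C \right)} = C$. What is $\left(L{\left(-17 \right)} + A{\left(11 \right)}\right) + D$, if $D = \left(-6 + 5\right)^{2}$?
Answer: $14$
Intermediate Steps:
$L{\left(C \right)} = -3 + C$
$A{\left(y \right)} = 3 y$ ($A{\left(y \right)} = 2 y + y = 3 y$)
$D = 1$ ($D = \left(-1\right)^{2} = 1$)
$\left(L{\left(-17 \right)} + A{\left(11 \right)}\right) + D = \left(\left(-3 - 17\right) + 3 \cdot 11\right) + 1 = \left(-20 + 33\right) + 1 = 13 + 1 = 14$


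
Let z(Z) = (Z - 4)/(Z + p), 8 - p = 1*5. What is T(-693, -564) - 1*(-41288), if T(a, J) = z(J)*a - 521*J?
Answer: 5685316/17 ≈ 3.3443e+5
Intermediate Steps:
p = 3 (p = 8 - 5 = 3)
z(Z) = (-4 + Z)/(3 + Z) (z(Z) = (Z - 4)/(Z + 3) = (-4 + Z)/(3 + Z))
T(a, J) = -521*J + a*(-4 + J)/(3 + J) (T(a, J) = ((-4 + J)/(3 + J))*a - 521*J = a*(-4 + J)/(3 + J) - 521*J = -521*J + a*(-4 + J)/(3 + J))
T(-693, -564) - 1*(-41288) = (-693*(-4 - 564) - 521*(-564)*(3 - 564))/(3 - 564) - 1*(-41288) = (-693*(-568) - 521*(-564)*(-561))/(-561) + 41288 = -(393624 - 164846484)/561 + 41288 = -1/561*(-164452860) + 41288 = 4983420/17 + 41288 = 5685316/17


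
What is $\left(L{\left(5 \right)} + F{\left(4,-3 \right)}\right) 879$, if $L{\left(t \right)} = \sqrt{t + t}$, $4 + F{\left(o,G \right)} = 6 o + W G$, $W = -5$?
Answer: $30765 + 879 \sqrt{10} \approx 33545.0$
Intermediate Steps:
$F{\left(o,G \right)} = -4 - 5 G + 6 o$ ($F{\left(o,G \right)} = -4 - \left(- 6 o + 5 G\right) = -4 - 5 G + 6 o$)
$L{\left(t \right)} = \sqrt{2} \sqrt{t}$ ($L{\left(t \right)} = \sqrt{2 t} = \sqrt{2} \sqrt{t}$)
$\left(L{\left(5 \right)} + F{\left(4,-3 \right)}\right) 879 = \left(\sqrt{2} \sqrt{5} - -35\right) 879 = \left(\sqrt{10} + \left(-4 + 15 + 24\right)\right) 879 = \left(\sqrt{10} + 35\right) 879 = \left(35 + \sqrt{10}\right) 879 = 30765 + 879 \sqrt{10}$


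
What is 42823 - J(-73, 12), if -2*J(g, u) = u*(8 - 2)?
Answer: 42859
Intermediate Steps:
J(g, u) = -3*u (J(g, u) = -u*(8 - 2)/2 = -u*6/2 = -3*u)
42823 - J(-73, 12) = 42823 - (-3)*12 = 42823 - 1*(-36) = 42823 + 36 = 42859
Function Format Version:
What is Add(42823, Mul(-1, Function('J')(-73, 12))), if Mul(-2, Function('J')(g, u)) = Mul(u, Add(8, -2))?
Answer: 42859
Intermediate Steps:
Function('J')(g, u) = Mul(-3, u) (Function('J')(g, u) = Mul(Rational(-1, 2), Mul(u, Add(8, -2))) = Mul(Rational(-1, 2), Mul(u, 6)) = Mul(Rational(-1, 2), Mul(6, u)) = Mul(-3, u))
Add(42823, Mul(-1, Function('J')(-73, 12))) = Add(42823, Mul(-1, Mul(-3, 12))) = Add(42823, Mul(-1, -36)) = Add(42823, 36) = 42859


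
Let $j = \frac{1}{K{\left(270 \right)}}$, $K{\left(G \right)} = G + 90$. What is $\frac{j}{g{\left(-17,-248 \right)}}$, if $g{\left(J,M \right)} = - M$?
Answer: $\frac{1}{89280} \approx 1.1201 \cdot 10^{-5}$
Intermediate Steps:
$K{\left(G \right)} = 90 + G$
$j = \frac{1}{360}$ ($j = \frac{1}{90 + 270} = \frac{1}{360} \approx 0.0027778$)
$\frac{j}{g{\left(-17,-248 \right)}} = \frac{1}{360 \left(\left(-1\right) \left(-248\right)\right)} = \frac{1}{360 \cdot 248} = \frac{1}{360} \cdot \frac{1}{248} = \frac{1}{89280}$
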